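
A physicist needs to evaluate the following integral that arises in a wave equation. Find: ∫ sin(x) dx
Using standard integral: ∫ sin(x) dx=-cos(x) + C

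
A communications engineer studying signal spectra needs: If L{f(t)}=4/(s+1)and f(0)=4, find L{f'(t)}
L{f'(t)} = s·F(s) - f(0) = 4s/(s+1)-4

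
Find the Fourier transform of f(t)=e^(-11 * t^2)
The Fourier transform of a Gaussian e^(-a * t^2) is sqrt(pi/a) * e^(-omega^2/(4a)).
With a = 11: F(omega) = sqrt(pi/11) * e^(-omega^2/44)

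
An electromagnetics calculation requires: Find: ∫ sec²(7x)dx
Since d/dx[tan(7x)]=7sec²(7x), integral=tan(7x)/7 + C

Answer: (1/7)tan(7x) + C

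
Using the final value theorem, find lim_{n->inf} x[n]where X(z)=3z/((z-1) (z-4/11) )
Final value theorem: lim x[n] = lim_{z->1} (z-1) * X(z)
(z-1) * X(z) = 3z/(z-4/11)
As z->1: 3/(1-4/11) = 3/(7/11) = 33/7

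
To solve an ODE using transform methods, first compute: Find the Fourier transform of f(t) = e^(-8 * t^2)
The Fourier transform of a Gaussian e^(-a * t^2) is sqrt(pi/a) * e^(-omega^2/(4a)).
With a = 8: F(omega) = sqrt(pi/8) * e^(-omega^2/32)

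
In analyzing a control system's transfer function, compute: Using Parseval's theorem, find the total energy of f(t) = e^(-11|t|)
Parseval's theorem: E = integral |f(t)|^2 dt = (1/2pi) integral |F(omega)|^2 domega
E = integral_{-inf}^{inf} e^(-22|t|) dt = 2 * integral_0^inf e^(-22t) dt = 2/(2 * 11) = 1/11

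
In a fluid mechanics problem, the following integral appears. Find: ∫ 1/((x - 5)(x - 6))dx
Partial fractions: 1/((x-5)(x-6))=A/(x-5)+B/(x-6)
A=-1, B=1
∫ [-1· 1/(x-5)+1· 1/(x-6)] dx
=(1)[ln|x-6| - ln|x-5|]+C

Answer: ln|(x-6)/(x-5)|+C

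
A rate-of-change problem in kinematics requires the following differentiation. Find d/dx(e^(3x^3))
Chain rule: d/dx[e^u] = e^u · u' where u = 3x^3
u' = 9x^2

Answer: 9x^2·e^(3x^3)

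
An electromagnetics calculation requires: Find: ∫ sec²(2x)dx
Since d/dx[tan(2x)]=2sec²(2x), integral=tan(2x)/2 + C

Answer: (1/2)tan(2x) + C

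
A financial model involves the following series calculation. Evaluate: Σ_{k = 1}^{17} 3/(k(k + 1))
Partial fractions: 3/(k(k + 1)) = 3/k - 3/(k + 1)
Telescoping sum: 3(1 - 1/18) = 3·17/18

Answer: 17/6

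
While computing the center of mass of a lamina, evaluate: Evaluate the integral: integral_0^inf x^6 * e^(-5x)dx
This is a Gamma integral. Substitute u = 5x (du = 5 dx):
integral_0^inf x^6*e^(-5x) dx = (1/5^7) integral_0^inf u^6*e^(-u) du
= Gamma(7)/5^7 = 6!/5^7 = 720/78125

Answer: 144/15625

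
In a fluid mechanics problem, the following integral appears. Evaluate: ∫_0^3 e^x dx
Antiderivative: e^x
Evaluate: (e^3-1)

Answer: e^3-1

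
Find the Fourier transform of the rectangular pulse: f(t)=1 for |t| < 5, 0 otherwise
F(omega) = integral from -5 to 5 of e^(-j*omega*t) dt
= 2*sin(5*omega)/omega = 10*sinc(5*omega/pi)

Answer: 2*sin(5*omega)/omega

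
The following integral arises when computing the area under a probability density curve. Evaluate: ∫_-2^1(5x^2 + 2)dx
Step 1: Find antiderivative F(x) = (5/3)x^3 + 2x
Step 2: F(1) - F(-2) = 11/3 - (-52/3) = 21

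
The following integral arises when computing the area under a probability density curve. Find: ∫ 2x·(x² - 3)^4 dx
Let u=x² - 3, du=2x dx
∫ u^4 du=u^5/5+C

Answer: (x² - 3)^5/5+C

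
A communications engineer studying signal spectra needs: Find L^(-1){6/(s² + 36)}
L^(-1){w/(s² + w²)} = sin(wt)
Here w = 6

Answer: sin(6t)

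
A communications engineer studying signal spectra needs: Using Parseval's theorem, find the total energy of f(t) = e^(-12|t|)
Parseval's theorem: E = integral |f(t)|^2 dt = (1/2pi) integral |F(omega)|^2 domega
E = integral_{-inf}^{inf} e^(-24|t|) dt = 2*integral_0^inf e^(-24t) dt = 2/(2*12) = 1/12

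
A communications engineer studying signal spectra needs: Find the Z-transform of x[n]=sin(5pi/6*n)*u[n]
Z{sin(w0*n)*u[n]}=z*sin(w0)/(z^2 - 2z*cos(w0) + 1)
With w0=5pi/6: X(z)=z*sin(5pi/6)/(z^2 - 2z*cos(5pi/6) + 1)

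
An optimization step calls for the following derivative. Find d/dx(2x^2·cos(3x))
Product rule: (fg)' = f'g+fg'
f = 2x^2, f' = 4x
g = cos(3x), g' = -3·sin(3x)

Answer: 4x·cos(3x)-6x^2·sin(3x)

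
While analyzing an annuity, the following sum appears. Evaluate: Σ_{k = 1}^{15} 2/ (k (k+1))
Partial fractions: 2/(k(k + 1))=2/k - 2/(k + 1)
Telescoping sum: 2(1 - 1/16)=2·15/16

Answer: 15/8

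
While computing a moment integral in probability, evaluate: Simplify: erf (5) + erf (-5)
erf is odd: erf(-5)=-erf(5)
erf(5)+erf(-5)=erf(5) - erf(5)=0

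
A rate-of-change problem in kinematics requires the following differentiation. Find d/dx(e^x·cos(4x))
Product rule: (fg)'=f'g + fg'
f=e^x, f'=e^x
g=cos(4x), g'=-4·sin(4x)

Answer: e^x·cos(4x) - 4·e^x·sin(4x)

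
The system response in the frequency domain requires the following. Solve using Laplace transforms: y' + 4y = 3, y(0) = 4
Take L of both sides: sY(s) - 4 + 4Y(s) = 3/s
Y(s)(s + 4) = 3/s + 4
Y(s) = 3/(s(s + 4)) + 4/(s + 4)
Partial fractions: 3/(s(s + 4)) = (3/4)/s - (3/4)/(s + 4)
So Y(s) = (3/4)/s + (13/4)/(s + 4)
Inverse transform (L^(-1){1/s} = 1, L^(-1){1/(s + 4)} = e^(-4t)):

Answer: y(t) = 3/4 + (13/4)·e^(-4t)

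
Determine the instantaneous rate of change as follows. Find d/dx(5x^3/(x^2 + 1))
Quotient rule: (f/g)' = (f'g - fg')/g²
f = 5x^3, f' = 15x^2
g = x^2 + 1, g' = 2x

Answer: (15x^2·(x^2 + 1) - 10x^4)/(x^2 + 1)²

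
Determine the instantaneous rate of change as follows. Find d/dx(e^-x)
Chain rule: d/dx[e^u]=e^u · u' where u=-x
u'=-1

Answer: -1·e^-x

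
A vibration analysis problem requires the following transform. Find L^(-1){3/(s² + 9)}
L^(-1){w/(s² + w²)}=sin(wt)
Here w=3

Answer: sin(3t)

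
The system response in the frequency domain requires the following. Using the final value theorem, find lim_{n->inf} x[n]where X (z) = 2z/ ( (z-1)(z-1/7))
Final value theorem: lim x[n]=lim_{z->1} (z-1) * X(z)
(z-1) * X(z)=2z/(z-1/7)
As z->1: 2/(1 - 1/7)=2/(6/7)=7/3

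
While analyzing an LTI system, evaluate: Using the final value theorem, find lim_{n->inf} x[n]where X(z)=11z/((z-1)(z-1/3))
Final value theorem: lim x[n]=lim_{z->1} (z-1)*X(z)
(z-1)*X(z)=11z/(z-1/3)
As z->1: 11/(1 - 1/3)=11/(2/3)=33/2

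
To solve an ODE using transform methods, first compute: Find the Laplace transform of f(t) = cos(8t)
L{cos(wt)} = s/(s²+w²)
L{cos(8t)} = s/(s²+64)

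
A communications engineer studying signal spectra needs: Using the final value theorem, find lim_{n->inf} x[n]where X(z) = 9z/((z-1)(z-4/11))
Final value theorem: lim x[n] = lim_{z->1} (z-1) * X(z)
(z-1) * X(z) = 9z/(z-4/11)
As z->1: 9/(1 - 4/11) = 9/(7/11) = 99/7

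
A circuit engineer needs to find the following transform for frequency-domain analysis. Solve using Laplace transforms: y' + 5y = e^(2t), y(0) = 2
Take L: sY - 2 + 5Y=1/(s-2)
Y(s + 5)=1/(s-2) + 2
Y=1/((s-2)(s + 5)) + 2/(s + 5)
Partial fractions: 1/((s-2)(s + 5))=(1/7)/(s-2) - (1/7)/(s + 5)
So Y=(1/7)/(s-2) + (13/7)/(s + 5)
Inverse Laplace transform (L^(-1){1/(s-2)}=e^(2t), L^(-1){1/(s + 5)}=e^(-5t)):

Answer: y(t)=(1/7)·e^(2t) + (13/7)·e^(-5t)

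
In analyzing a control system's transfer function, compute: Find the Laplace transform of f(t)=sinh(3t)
L{sinh(at)}=a/(s²-a²)
L{sinh(3t)}=3/(s²-9)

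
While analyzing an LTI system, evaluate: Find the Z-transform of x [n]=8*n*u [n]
Z{n*u[n]} = z/(z-1)^2
By linearity: Z{8*n*u[n]} = 8z/(z-1)^2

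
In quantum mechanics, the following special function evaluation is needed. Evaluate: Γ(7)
Γ(n) = (n-1)! for positive integers
Γ(7) = 6! = 720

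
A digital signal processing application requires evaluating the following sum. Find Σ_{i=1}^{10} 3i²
= 3·n(n+1)(2n+1)/6 = 3·10·11·21/6 = 1155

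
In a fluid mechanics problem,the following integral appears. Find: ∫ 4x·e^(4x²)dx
Let u = 4x², du = 8x dx
∫ (1/2)e^u du = e^u/2 + C

Answer: e^(4x²)/2 + C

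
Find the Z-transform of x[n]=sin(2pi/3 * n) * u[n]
Z{sin(w0*n)*u[n]} = z*sin(w0)/(z^2 - 2z*cos(w0) + 1)
With w0 = 2pi/3: X(z) = z*sin(2pi/3)/(z^2 - 2z*cos(2pi/3) + 1)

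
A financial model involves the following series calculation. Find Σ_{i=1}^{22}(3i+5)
=3·Σ i + 5·22=3·253 + 110=869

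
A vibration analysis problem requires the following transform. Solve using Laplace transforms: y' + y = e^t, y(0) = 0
Take L: sY - 0 + Y = 1/(s-1)
Y(s + 1) = 1/(s-1) + 0
Y = 1/((s-1)(s + 1)) + 0/(s + 1)
Partial fractions: 1/((s-1)(s + 1)) = (1/2)/(s-1) - (1/2)/(s + 1)
So Y = (1/2)/(s-1) - (1/2)/(s + 1)
Inverse Laplace transform (L^(-1){1/(s-1)} = e^t, L^(-1){1/(s + 1)} = e^(-t)):

Answer: y(t) = (1/2)·e^t - (1/2)·e^(-t)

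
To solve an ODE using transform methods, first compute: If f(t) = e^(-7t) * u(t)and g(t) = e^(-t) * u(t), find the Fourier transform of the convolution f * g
By the convolution theorem: F{f * g} = F(omega) * G(omega)
F(omega) = 1/(7 + j * omega), G(omega) = 1/(1 + j * omega)
F{f * g} = 1/((7 + j * omega)(1 + j * omega))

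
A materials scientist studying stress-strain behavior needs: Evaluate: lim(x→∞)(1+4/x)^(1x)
Rewrite as [(1+4/x)^x]^1.
lim(1+4/x)^x = e^4, so limit = (e^4)^1 = e^4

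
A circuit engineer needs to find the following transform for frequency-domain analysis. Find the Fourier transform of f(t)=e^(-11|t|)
Using the standard pair: F{e^(-a|t|)} = 2a/(a^2 + omega^2)
With a = 11: F(omega) = 22/(121 + omega^2)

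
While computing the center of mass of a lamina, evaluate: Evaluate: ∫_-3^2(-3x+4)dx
Step 1: Find antiderivative F(x)=(-3/2)x^2+4x
Step 2: F(2) - F(-3)=2 - (-51/2)=55/2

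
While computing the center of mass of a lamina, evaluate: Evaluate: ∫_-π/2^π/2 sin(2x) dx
Antiderivative: -cos(2x)/2
Evaluate at bounds: [-cos(2·π/2)/2] - [-cos(2·-π/2)/2]
=(-(-1)+(-1))/2=0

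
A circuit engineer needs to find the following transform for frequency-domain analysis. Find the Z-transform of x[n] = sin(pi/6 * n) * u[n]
Z{sin(w0 * n) * u[n]}=z * sin(w0)/(z^2-2z * cos(w0)+1)
With w0=pi/6: X(z)=z * sin(pi/6)/(z^2-2z * cos(pi/6)+1)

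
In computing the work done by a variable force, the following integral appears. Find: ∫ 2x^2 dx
Using power rule: ∫ 2x^2 dx=2/3 x^3 + C=(2/3)x^3 + C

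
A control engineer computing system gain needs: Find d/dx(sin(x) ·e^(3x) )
Product rule: (fg)'=f'g+fg'
f=sin(x), f'=cos(x)
g=e^(3x), g'=3·e^(3x)

Answer: cos(x)·e^(3x)+3·sin(x)·e^(3x)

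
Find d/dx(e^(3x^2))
Chain rule: d/dx[e^u] = e^u · u' where u = 3x^2
u' = 6x

Answer: 6x·e^(3x^2)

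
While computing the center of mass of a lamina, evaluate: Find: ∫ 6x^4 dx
Using power rule: ∫ 6x^4 dx=6/5 x^5+C=(6/5)x^5+C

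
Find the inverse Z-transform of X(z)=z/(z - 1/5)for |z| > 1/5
Standard pair: z/(z-a) <-> a^n * u[n] for causal signals
With a=1/5: x[n]=(1/5)^n * u[n]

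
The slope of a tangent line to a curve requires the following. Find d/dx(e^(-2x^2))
Chain rule: d/dx[e^u] = e^u · u' where u = -2x^2
u' = -4x

Answer: -4x·e^(-2x^2)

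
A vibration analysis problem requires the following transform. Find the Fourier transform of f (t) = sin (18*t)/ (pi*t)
sin(W*t)/(pi*t) = (W/pi)*sinc(W*t/pi) is the impulse response of the ideal low-pass filter with cutoff W (here W = 18).
Its Fourier transform is a rectangular function:
F(omega) = 1 for |omega| < 18, 0 otherwise

Answer: rect(omega/36) [i.e., 1 for |omega| < 18, 0 otherwise]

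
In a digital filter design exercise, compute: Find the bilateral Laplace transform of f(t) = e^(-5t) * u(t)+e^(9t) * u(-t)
For e^(-5t) * u(t): L=1/(s + 5), Re(s) > -5
For e^(9t) * u(-t): L=-1/(s-9), Re(s) < 9
Combined: F(s)=1/(s + 5) - 1/(s-9), -5 < Re(s) < 9

Answer: 1/(s + 5) - 1/(s-9), ROC: -5 < Re(s) < 9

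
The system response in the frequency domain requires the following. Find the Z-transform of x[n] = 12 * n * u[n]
Z{n*u[n]}=z/(z-1)^2
By linearity: Z{12*n*u[n]}=12z/(z-1)^2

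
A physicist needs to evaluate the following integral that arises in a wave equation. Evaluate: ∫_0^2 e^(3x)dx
Antiderivative: (1/3)e^(3x)
Evaluate: (1/3)(e^6 - 1)

Answer: (e^6 - 1)/3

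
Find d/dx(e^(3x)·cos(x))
Product rule: (fg)' = f'g + fg'
f = e^(3x), f' = 3·e^(3x)
g = cos(x), g' = -sin(x)

Answer: 3·e^(3x)·cos(x) - e^(3x)·sin(x)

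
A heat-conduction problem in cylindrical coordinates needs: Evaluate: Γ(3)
Γ(n) = (n-1)! for positive integers
Γ(3) = 2! = 2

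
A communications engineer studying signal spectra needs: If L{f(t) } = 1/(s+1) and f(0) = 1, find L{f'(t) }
L{f'(t)}=s·F(s) - f(0)=s/(s + 1) - 1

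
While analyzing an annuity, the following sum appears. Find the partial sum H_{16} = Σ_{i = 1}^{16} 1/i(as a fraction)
H_16=1 + 1/2 + 1/3 + ... + 1/16
=2436559/720720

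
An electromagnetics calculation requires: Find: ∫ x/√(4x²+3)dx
Let u = 4x² + 3, du = 8x dx
∫ (1/8)·u^(-1/2) du = √u/4 + C

Answer: √(4x² + 3)/4 + C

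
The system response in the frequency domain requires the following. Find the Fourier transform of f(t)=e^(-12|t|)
Using the standard pair: F{e^(-a|t|)}=2a/(a^2+omega^2)
With a=12: F(omega)=24/(144+omega^2)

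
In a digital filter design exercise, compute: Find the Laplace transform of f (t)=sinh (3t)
L{sinh(at)} = a/(s²-a²)
L{sinh(3t)} = 3/(s²-9)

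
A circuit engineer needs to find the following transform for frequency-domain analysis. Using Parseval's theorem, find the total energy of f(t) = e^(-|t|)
Parseval's theorem: E = integral |f(t)|^2 dt = (1/2pi) integral |F(omega)|^2 domega
E = integral_{-inf}^{inf} e^(-2|t|) dt = 2*integral_0^inf e^(-2t) dt = 2/(2*1) = 1/1

Answer: 1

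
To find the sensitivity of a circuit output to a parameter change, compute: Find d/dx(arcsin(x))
d/dx[arcsin(u)] = u'/√(1-u²), u = x, u' = 1

Answer: 1/√(1-x²)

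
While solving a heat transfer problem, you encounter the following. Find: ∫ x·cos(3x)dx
By parts: u=x, dv=cos(3x) dx
du=dx, v=sin(3x)/3
=x·sin(3x)/3+cos(3x)/3²+C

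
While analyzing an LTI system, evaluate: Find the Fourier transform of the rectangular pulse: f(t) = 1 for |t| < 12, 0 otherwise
F(omega)=integral from -12 to 12 of e^(-j * omega * t) dt
=2 * sin(12 * omega)/omega=24 * sinc(12 * omega/pi)

Answer: 2 * sin(12 * omega)/omega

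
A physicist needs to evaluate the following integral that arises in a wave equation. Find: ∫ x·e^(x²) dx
Let u=x², du=2x dx
∫ (1/2)e^u du=e^u/2+C

Answer: e^(x²)/2+C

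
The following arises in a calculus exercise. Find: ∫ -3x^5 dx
Using power rule: ∫ -3x^5 dx=-3/6 x^6 + C=(-1/2)x^6 + C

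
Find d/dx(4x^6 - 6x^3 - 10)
Power rule: d/dx(ax^n)=n·a·x^(n-1)
Term by term: 24·x^5-18·x^2

Answer: 24x^5-18x^2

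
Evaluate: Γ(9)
Γ(n)=(n-1)! for positive integers
Γ(9)=8!=40320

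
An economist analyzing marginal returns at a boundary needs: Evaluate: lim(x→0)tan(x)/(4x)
tan(u) ≈ u for small u:
tan(x)/(4x) ≈ x/(4x) = 1/4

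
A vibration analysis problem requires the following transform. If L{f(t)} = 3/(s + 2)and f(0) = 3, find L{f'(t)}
L{f'(t)} = s·F(s) - f(0) = 3s/(s + 2) - 3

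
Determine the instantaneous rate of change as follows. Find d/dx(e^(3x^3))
Chain rule: d/dx[e^u]=e^u · u' where u=3x^3
u'=9x^2

Answer: 9x^2·e^(3x^3)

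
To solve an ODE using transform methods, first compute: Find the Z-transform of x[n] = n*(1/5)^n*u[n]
Using the property Z{n * a^n * u[n]} = az/(z-a)^2
With a = 1/5: X(z) = (1/5)z/(z - 1/5)^2, |z| > 1/5

Answer: (1/5)z/(z - 1/5)^2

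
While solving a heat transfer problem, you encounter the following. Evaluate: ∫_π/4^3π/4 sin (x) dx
Antiderivative: -cos(x)
Evaluate at bounds: [-cos(1·3π/4)/1] - [-cos(1·π/4)/1]
= (-(-√2/2)+(√2/2))/1 = √2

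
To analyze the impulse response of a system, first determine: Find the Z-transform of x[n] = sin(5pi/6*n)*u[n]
Z{sin(w0*n)*u[n]}=z*sin(w0)/(z^2-2z*cos(w0)+1)
With w0=5pi/6: X(z)=z*sin(5pi/6)/(z^2-2z*cos(5pi/6)+1)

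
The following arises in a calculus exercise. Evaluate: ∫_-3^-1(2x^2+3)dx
Step 1: Find antiderivative F(x) = (2/3)x^3 + 3x
Step 2: F(-1) - F(-3) = -11/3 - (-27) = 70/3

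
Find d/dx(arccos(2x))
d/dx[arccos(u)]=-u'/√(1-u²), u=2x, u'=2

Answer: -2/√(1 - 4x²)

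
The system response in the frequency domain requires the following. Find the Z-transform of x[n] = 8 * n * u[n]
Z{n*u[n]} = z/(z-1)^2
By linearity: Z{8*n*u[n]} = 8z/(z-1)^2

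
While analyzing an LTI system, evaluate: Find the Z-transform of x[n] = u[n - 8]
Using the time-shift property: Z{u[n-8]} = z^(-8) * z/(z-1)
= z^(-7)/(z-1)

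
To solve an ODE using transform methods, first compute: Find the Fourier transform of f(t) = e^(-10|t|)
Using the standard pair: F{e^(-a|t|)}=2a/(a^2 + omega^2)
With a=10: F(omega)=20/(100 + omega^2)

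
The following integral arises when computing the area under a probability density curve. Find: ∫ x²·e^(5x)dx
Integration by parts twice:
First: u=x², dv=e^(5x) dx => x²e^(5x)/5 - (2/5)∫ xe^(5x) dx
Second (∫ xe^(5x) dx): xe^(5x)/5 - e^(5x)/25
Combining: e^(5x)(x²/5-2x/25+2/125)+C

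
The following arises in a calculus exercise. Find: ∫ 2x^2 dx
Using power rule: ∫ 2x^2 dx = 2/3 x^3+C = (2/3)x^3+C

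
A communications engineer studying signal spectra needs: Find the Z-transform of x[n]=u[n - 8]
Using the time-shift property: Z{u[n-8]} = z^(-8) * z/(z-1)
= z^(-7)/(z-1)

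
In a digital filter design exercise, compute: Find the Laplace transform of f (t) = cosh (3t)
L{cosh(at)}=s/(s²-a²)
L{cosh(3t)}=s/(s²-9)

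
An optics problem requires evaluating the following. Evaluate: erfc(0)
erfc(x) = 1 - erf(x); erfc(0) = 1 - erf(0) = 1-0 = 1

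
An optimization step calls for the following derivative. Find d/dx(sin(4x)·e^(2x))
Product rule: (fg)' = f'g+fg'
f = sin(4x), f' = 4·cos(4x)
g = e^(2x), g' = 2·e^(2x)

Answer: 4·cos(4x)·e^(2x)+2·sin(4x)·e^(2x)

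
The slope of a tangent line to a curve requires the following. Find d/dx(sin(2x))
Chain rule: d/dx[sin(u)]=cos(u)·u' where u=2x
u'=2

Answer: 2·cos(2x)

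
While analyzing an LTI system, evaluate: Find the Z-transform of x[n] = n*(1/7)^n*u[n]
Using the property Z{n*a^n*u[n]} = az/(z-a)^2
With a = 1/7: X(z) = (1/7)z/(z - 1/7)^2, |z| > 1/7

Answer: (1/7)z/(z - 1/7)^2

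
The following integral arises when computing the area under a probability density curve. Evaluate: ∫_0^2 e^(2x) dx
Antiderivative: (1/2)e^(2x)
Evaluate: (1/2)(e^4 - 1)

Answer: (e^4 - 1)/2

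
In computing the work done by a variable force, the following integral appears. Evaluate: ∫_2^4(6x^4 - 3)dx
Step 1: Find antiderivative F(x)=(6/5)x^5 - 3x
Step 2: F(4) - F(2)=6084/5 - (162/5)=5922/5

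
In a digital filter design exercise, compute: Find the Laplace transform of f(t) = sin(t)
L{sin(wt)}=w/(s² + w²)
L{sin(t)}=1/(s² + 1)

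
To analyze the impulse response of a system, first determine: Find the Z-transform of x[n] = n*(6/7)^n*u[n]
Using the property Z{n*a^n*u[n]} = az/(z-a)^2
With a = 6/7: X(z) = (6/7)z/(z - 6/7)^2, |z| > 6/7

Answer: (6/7)z/(z - 6/7)^2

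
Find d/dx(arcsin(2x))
d/dx[arcsin(u)]=u'/√(1-u²), u=2x, u'=2

Answer: 2/√(1 - 4x²)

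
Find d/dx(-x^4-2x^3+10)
Power rule: d/dx(ax^n) = n·a·x^(n-1)
Term by term: -4·x^3 - 6·x^2

Answer: -4x^3 - 6x^2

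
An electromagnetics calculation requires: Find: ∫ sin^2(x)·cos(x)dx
Let u=sin(x), du=cos(x) dx
∫ u^2 du=u^3/3+C

Answer: sin^3(x)/3+C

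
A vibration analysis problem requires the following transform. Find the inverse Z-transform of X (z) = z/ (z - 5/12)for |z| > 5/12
Standard pair: z/(z-a) <-> a^n*u[n] for causal signals
With a = 5/12: x[n] = (5/12)^n*u[n]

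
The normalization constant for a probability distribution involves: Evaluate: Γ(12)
Γ(n)=(n-1)! for positive integers
Γ(12)=11!=39916800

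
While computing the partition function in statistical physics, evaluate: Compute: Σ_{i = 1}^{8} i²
Using formula: Σ i^2=n(n+1)(2n+1)/6=8·9·17/6=204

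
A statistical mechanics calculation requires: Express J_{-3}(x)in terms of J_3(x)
For integer n: J_{-n}(x)=(-1)^n J_n(x)
With n=3: J_{-3}(x)=(-1)^3 J_3(x)=-J_3(x)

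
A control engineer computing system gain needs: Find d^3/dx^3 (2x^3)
Apply power rule 3 times:
d^1: 6x^2
d^2: 12x
d^3: 12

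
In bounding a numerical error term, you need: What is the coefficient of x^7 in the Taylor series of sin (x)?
sin(x)=Σ (-1)^k x^(2k+1)/(2k+1)!
For x^7: (-1)^3/7!=-1/5040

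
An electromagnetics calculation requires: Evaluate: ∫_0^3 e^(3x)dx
Antiderivative: (1/3)e^(3x)
Evaluate: (1/3)(e^9-1)

Answer: (e^9-1)/3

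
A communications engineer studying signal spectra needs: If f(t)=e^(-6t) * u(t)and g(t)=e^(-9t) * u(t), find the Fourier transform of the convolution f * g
By the convolution theorem: F{f * g} = F(omega) * G(omega)
F(omega) = 1/(6+j * omega), G(omega) = 1/(9+j * omega)
F{f * g} = 1/((6+j * omega)(9+j * omega))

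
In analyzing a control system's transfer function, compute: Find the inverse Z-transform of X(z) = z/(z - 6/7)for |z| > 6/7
Standard pair: z/(z-a) <-> a^n * u[n] for causal signals
With a = 6/7: x[n] = (6/7)^n * u[n]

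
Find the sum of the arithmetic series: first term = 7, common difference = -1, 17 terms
Last term: a_n=7+(17-1)·-1=-9
Sum=n(a_1+a_n)/2=17(7+(-9))/2=-17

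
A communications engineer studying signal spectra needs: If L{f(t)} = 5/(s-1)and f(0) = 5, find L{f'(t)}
L{f'(t)}=s·F(s) - f(0)=5s/(s-1) - 5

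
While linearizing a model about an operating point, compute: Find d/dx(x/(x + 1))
Quotient rule: (f/g)' = (f'g - fg')/g²
f = x, f' = 1
g = x + 1, g' = 1

Answer: (1·(x + 1) - x)/(x + 1)²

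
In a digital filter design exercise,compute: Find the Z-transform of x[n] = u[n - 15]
Using the time-shift property: Z{u[n-15]} = z^(-15)*z/(z-1)
= z^(-14)/(z-1)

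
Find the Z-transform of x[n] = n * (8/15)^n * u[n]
Using the property Z{n*a^n*u[n]}=az/(z-a)^2
With a=8/15: X(z)=(8/15)z/(z - 8/15)^2, |z| > 8/15

Answer: (8/15)z/(z - 8/15)^2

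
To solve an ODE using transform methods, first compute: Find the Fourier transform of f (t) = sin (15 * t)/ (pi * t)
sin(W*t)/(pi*t) = (W/pi)*sinc(W*t/pi) is the impulse response of the ideal low-pass filter with cutoff W (here W = 15).
Its Fourier transform is a rectangular function:
F(omega) = 1 for |omega| < 15, 0 otherwise

Answer: rect(omega/30) [i.e., 1 for |omega| < 15, 0 otherwise]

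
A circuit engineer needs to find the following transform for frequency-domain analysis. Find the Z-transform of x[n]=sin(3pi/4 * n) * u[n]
Z{sin(w0 * n) * u[n]} = z * sin(w0)/(z^2-2z * cos(w0)+1)
With w0 = 3pi/4: X(z) = z * sin(3pi/4)/(z^2-2z * cos(3pi/4)+1)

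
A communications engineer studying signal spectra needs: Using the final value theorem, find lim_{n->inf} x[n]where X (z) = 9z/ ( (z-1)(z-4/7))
Final value theorem: lim x[n]=lim_{z->1} (z-1) * X(z)
(z-1) * X(z)=9z/(z-4/7)
As z->1: 9/(1-4/7)=9/(3/7)=21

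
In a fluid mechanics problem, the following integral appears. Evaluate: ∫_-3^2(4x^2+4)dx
Step 1: Find antiderivative F(x) = (4/3)x^3+4x
Step 2: F(2) - F(-3) = 56/3 - (-48) = 200/3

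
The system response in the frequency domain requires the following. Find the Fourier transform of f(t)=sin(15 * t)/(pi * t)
sin(W * t)/(pi * t) = (W/pi) * sinc(W * t/pi) is the impulse response of the ideal low-pass filter with cutoff W (here W = 15).
Its Fourier transform is a rectangular function:
F(omega) = 1 for |omega| < 15, 0 otherwise

Answer: rect(omega/30) [i.e., 1 for |omega| < 15, 0 otherwise]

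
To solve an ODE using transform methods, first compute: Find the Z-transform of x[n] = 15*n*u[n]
Z{n*u[n]} = z/(z-1)^2
By linearity: Z{15*n*u[n]} = 15z/(z-1)^2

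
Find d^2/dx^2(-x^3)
Apply power rule 2 times:
d^1: -3x^2
d^2: -6x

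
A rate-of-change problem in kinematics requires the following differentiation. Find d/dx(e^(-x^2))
Chain rule: d/dx[e^u] = e^u · u' where u = -x^2
u' = -2x

Answer: -2x·e^(-x^2)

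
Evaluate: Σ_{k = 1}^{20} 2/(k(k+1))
Partial fractions: 2/(k(k + 1))=2/k - 2/(k + 1)
Telescoping sum: 2(1 - 1/21)=2·20/21

Answer: 40/21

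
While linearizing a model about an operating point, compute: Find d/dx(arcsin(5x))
d/dx[arcsin(u)] = u'/√(1-u²), u = 5x, u' = 5

Answer: 5/√(1-25x²)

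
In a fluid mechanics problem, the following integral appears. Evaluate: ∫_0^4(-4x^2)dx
Step 1: Find antiderivative F(x)=(-4/3)x^3
Step 2: F(4) - F(0)=-256/3 - (0)=-256/3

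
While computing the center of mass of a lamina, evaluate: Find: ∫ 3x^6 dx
Using power rule: ∫ 3x^6 dx = 3/7 x^7 + C = (3/7)x^7 + C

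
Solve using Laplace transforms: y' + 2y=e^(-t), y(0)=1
Take L: sY - 1 + 2Y=1/(s + 1)
Y(s + 2)=1/(s + 1) + 1
Y=1/((s + 1)(s + 2)) + 1/(s + 2)
Partial fractions: 1/((s + 1)(s + 2))=1/(s + 1) - 1/(s + 2)
So Y=1/(s + 1)
Inverse Laplace transform (L^(-1){1/(s + 1)}=e^(-t), L^(-1){1/(s + 2)}=e^(-2t)):

Answer: y(t)=1·e^(-t)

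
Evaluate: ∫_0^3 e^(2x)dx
Antiderivative: (1/2)e^(2x)
Evaluate: (1/2)(e^6 - 1)

Answer: (e^6 - 1)/2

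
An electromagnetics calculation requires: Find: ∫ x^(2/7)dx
Power rule: ∫ x^(2/7) dx=x^(9/7)/(9/7)+C

Answer: (7/9)·x^(9/7)+C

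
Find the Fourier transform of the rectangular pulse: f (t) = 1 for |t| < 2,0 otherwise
F(omega) = integral from -2 to 2 of e^(-j * omega * t) dt
= 2 * sin(2 * omega)/omega = 4 * sinc(2 * omega/pi)

Answer: 2 * sin(2 * omega)/omega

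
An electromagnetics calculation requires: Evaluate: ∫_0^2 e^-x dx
Antiderivative: -e^-x
Evaluate: -(e^-2 - 1)

Answer: (e^-2 - 1)/(-1)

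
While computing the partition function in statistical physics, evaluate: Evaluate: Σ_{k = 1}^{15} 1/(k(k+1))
Partial fractions: 1/(k(k+1)) = 1/k - 1/(k+1)
Telescoping sum: 1(1-1/16) = 1·15/16

Answer: 15/16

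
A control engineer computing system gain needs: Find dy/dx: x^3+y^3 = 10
Differentiate: 3x^2+3y^2·(dy/dx)=0
dy/dx=-3x^2/(3y^2)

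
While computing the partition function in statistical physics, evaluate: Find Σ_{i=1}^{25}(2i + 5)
=2·Σ i + 5·25=2·325 + 125=775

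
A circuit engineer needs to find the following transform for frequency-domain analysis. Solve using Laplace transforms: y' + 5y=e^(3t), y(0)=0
Take L: sY - 0+5Y = 1/(s-3)
Y(s+5) = 1/(s-3)+0
Y = 1/((s-3)(s+5))+0/(s+5)
Partial fractions: 1/((s-3)(s+5)) = (1/8)/(s-3) - (1/8)/(s+5)
So Y = (1/8)/(s-3) - (1/8)/(s+5)
Inverse Laplace transform (L^(-1){1/(s-3)} = e^(3t), L^(-1){1/(s+5)} = e^(-5t)):

Answer: y(t) = (1/8)·e^(3t) - (1/8)·e^(-5t)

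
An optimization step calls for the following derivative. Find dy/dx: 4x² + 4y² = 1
Differentiate: 8x+8y·(dy/dx)=0
dy/dx=-8x/(8y)=-1·(x/y)

Answer: dy/dx=-1·(x/y)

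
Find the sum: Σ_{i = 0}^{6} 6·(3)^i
Geometric series: S = a(1 - r^n)/(1 - r)
a = 6, r = 3, n = 7
S = 6(1 - 2187)/-2 = 6558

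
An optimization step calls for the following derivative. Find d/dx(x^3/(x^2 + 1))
Quotient rule: (f/g)' = (f'g - fg')/g²
f = x^3, f' = 3x^2
g = x^2 + 1, g' = 2x

Answer: (3x^2·(x^2 + 1) - 2x^4)/(x^2 + 1)²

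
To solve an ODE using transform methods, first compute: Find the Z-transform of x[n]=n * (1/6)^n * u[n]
Using the property Z{n*a^n*u[n]}=az/(z-a)^2
With a=1/6: X(z)=(1/6)z/(z - 1/6)^2, |z| > 1/6

Answer: (1/6)z/(z - 1/6)^2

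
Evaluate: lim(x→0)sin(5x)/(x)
L'Hôpital (0/0): lim 5cos(5x)/1 = 5/1

Answer: 5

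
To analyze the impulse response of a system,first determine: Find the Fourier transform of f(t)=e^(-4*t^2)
The Fourier transform of a Gaussian e^(-a * t^2) is sqrt(pi/a) * e^(-omega^2/(4a)).
With a = 4: F(omega) = sqrt(pi)/2 * e^(-omega^2/16)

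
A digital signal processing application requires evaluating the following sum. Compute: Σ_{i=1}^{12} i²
Using formula: Σ i^2=n(n+1)(2n+1)/6=12·13·25/6=650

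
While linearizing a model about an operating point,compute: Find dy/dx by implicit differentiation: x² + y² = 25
Differentiate both sides: 2x + 2y·(dy/dx)=0
Solve: dy/dx=-2x/(2y)=-x/y

Answer: dy/dx=-x/y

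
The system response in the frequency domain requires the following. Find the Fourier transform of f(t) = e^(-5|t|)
Using the standard pair: F{e^(-a|t|)} = 2a/(a^2+omega^2)
With a = 5: F(omega) = 10/(25+omega^2)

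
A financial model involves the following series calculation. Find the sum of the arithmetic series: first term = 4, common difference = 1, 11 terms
Last term: a_n = 4 + (11 - 1)·1 = 14
Sum = n(a_1 + a_n)/2 = 11(4 + 14)/2 = 99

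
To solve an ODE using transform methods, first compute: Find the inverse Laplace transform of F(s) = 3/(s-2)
L^(-1){3/(s-a)} = c·e^(at)
Here a = 2, c = 3

Answer: 3e^(2t)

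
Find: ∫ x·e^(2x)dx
Integration by parts: u = x, dv = e^(2x) dx
du = dx, v = e^(2x)/2
= x·e^(2x)/2 - ∫ e^(2x)/2 dx
= x·e^(2x)/2 - e^(2x)/4+C

Answer: e^(2x)(x/2-1/4)+C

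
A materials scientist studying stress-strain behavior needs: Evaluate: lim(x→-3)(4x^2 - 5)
Polynomial is continuous, so substitute x=-3:
4·(-3)^2 - 5=31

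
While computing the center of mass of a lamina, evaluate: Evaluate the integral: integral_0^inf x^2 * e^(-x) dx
This is a Gamma integral. Substitute u = 1x:
integral_0^inf x^2 * e^(-x) dx = (1/1^3) integral_0^inf u^2 * e^(-u) du
= Gamma(3)/1^3 = 2!/1^3 = 2/1

Answer: 2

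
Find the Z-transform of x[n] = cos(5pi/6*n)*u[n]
Z{cos(w0*n)*u[n]} = z(z - cos(w0))/(z^2 - 2z*cos(w0) + 1)
With w0 = 5pi/6: X(z) = z(z - cos(5pi/6))/(z^2 - 2z*cos(5pi/6) + 1)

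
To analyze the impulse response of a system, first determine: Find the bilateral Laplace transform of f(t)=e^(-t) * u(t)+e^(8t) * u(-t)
For e^(-t)*u(t): L = 1/(s + 1), Re(s) > -1
For e^(8t)*u(-t): L = -1/(s-8), Re(s) < 8
Combined: F(s) = 1/(s + 1) - 1/(s-8), -1 < Re(s) < 8

Answer: 1/(s + 1) - 1/(s-8), ROC: -1 < Re(s) < 8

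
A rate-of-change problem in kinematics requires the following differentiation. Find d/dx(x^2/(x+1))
Quotient rule: (f/g)' = (f'g - fg')/g²
f = x^2, f' = 2x
g = x+1, g' = 1

Answer: (2x·(x+1) - x^2)/(x+1)²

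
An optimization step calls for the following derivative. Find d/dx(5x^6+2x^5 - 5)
Power rule: d/dx(ax^n) = n·a·x^(n-1)
Term by term: 30·x^5+10·x^4

Answer: 30x^5+10x^4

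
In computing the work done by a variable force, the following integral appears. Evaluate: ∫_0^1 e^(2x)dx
Antiderivative: (1/2)e^(2x)
Evaluate: (1/2)(e^2-1)

Answer: (e^2-1)/2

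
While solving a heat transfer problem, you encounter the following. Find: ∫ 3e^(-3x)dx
Since d/dx[e^(-3x)] = -3e^(-3x), we get -1 e^(-3x)+C

Answer: -e^(-3x)+C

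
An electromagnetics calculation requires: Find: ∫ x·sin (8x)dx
By parts: u = x, dv = sin(8x) dx
du = dx, v = -cos(8x)/8
= -x·cos(8x)/8+sin(8x)/8²+C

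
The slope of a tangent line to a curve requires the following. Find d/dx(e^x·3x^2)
Product rule: (fg)' = f'g+fg'
f = e^x, f' = e^x
g = 3x^2, g' = 6x

Answer: 3·e^x·x^2+6·e^x·x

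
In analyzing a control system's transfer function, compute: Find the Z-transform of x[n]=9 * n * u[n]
Z{n*u[n]}=z/(z-1)^2
By linearity: Z{9*n*u[n]}=9z/(z-1)^2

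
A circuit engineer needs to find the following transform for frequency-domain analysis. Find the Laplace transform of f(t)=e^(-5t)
L{e^(at)} = 1/(s-a)
L{e^(-5t)} = 1/(s+5)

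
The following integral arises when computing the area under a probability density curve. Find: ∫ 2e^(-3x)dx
Since d/dx[e^(-3x)]=-3e^(-3x), we get -2/3 e^(-3x)+C

Answer: (-2/3)e^(-3x)+C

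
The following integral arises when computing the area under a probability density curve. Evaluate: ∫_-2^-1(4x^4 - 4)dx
Step 1: Find antiderivative F(x)=(4/5)x^5 - 4x
Step 2: F(-1) - F(-2)=16/5 - (-88/5)=104/5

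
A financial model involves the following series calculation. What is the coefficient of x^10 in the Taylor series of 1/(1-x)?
1/(1-x) = Σ x^n for |x|<1
All coefficients are 1

Answer: 1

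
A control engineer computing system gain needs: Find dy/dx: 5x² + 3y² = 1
Differentiate: 10x+6y·(dy/dx)=0
dy/dx=-10x/(6y)=-(5/3)·(x/y)

Answer: dy/dx=-(5/3)·(x/y)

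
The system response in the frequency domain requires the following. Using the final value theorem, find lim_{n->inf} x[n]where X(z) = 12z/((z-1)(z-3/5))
Final value theorem: lim x[n] = lim_{z->1} (z-1) * X(z)
(z-1) * X(z) = 12z/(z-3/5)
As z->1: 12/(1-3/5) = 12/(2/5) = 30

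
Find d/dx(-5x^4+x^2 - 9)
Power rule: d/dx(ax^n)=n·a·x^(n-1)
Term by term: -20·x^3+2·x

Answer: -20x^3+2x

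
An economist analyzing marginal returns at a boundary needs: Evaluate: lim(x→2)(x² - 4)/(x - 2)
Factor: (x² - 4) = (x-2)(x + 2)
Cancel (x-2): lim(x→2) (x + 2) = 4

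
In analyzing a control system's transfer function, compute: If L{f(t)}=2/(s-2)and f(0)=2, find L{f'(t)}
L{f'(t)}=s·F(s) - f(0)=2s/(s-2) - 2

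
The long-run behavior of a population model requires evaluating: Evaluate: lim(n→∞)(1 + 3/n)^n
This is the definition of e^3: lim(1+3/n)^n = e^3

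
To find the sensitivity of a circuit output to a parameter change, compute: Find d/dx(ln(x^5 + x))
Chain rule: d/dx[ln(u)] = u'/u where u = x^5+x
u' = 5x^4+1

Answer: (5x^4+1)/(x^5+x)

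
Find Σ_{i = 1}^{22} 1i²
=1·n(n+1)(2n+1)/6=1·22·23·45/6=3795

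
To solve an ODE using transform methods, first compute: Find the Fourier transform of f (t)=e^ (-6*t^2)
The Fourier transform of a Gaussian e^(-a * t^2) is sqrt(pi/a) * e^(-omega^2/(4a)).
With a=6: F(omega)=sqrt(pi/6) * e^(-omega^2/24)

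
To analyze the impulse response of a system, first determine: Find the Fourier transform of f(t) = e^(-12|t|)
Using the standard pair: F{e^(-a|t|)}=2a/(a^2 + omega^2)
With a=12: F(omega)=24/(144 + omega^2)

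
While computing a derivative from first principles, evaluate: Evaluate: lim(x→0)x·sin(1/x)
Squeeze theorem: -|x| ≤ x·sin(1/x) ≤ |x|
Since x → 0 as x → 0, by squeeze theorem the limit is 0

Answer: 0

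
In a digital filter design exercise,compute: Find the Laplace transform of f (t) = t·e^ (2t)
L{t·e^(at)}=1/(s-a)²
L{t·e^(2t)}=1/(s-2)²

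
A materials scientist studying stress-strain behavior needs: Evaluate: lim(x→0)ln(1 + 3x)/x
L'Hôpital (0/0): lim 3/(1 + 3x) / 1 = 3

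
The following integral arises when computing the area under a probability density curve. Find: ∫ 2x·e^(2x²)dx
Let u=2x², du=4x dx
∫ (1/2)e^u du=e^u/2+C

Answer: e^(2x²)/2+C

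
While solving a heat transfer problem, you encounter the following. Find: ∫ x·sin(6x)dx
By parts: u=x, dv=sin(6x) dx
du=dx, v=-cos(6x)/6
=-x·cos(6x)/6 + sin(6x)/6² + C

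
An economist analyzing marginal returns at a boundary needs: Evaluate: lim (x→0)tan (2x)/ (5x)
tan(u) ≈ u for small u:
tan(2x)/(5x) ≈ 2x/(5x) = 2/5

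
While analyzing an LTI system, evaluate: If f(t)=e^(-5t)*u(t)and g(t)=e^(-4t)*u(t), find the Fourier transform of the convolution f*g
By the convolution theorem: F{f*g}=F(omega)*G(omega)
F(omega)=1/(5 + j*omega), G(omega)=1/(4 + j*omega)
F{f*g}=1/((5 + j*omega)(4 + j*omega))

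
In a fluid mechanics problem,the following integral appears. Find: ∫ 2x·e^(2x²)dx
Let u = 2x², du = 4x dx
∫ (1/2)e^u du = e^u/2 + C

Answer: e^(2x²)/2 + C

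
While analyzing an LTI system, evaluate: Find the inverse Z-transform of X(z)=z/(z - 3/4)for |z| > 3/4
Standard pair: z/(z-a) <-> a^n * u[n] for causal signals
With a = 3/4: x[n] = (3/4)^n * u[n]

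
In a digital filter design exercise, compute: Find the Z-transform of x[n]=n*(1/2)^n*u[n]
Using the property Z{n*a^n*u[n]}=az/(z-a)^2
With a=1/2: X(z)=(1/2)z/(z - 1/2)^2, |z| > 1/2

Answer: (1/2)z/(z - 1/2)^2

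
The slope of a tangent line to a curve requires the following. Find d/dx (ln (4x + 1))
Chain rule: d/dx[ln(u)] = u'/u where u = 4x + 1
u' = 4

Answer: (4)/(4x + 1)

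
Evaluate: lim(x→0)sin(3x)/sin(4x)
sin(u) ≈ u for small u:
sin(3x)/sin(4x) ≈ 3x/(4x) = 3/4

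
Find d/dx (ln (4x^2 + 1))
Chain rule: d/dx[ln(u)] = u'/u where u = 4x^2 + 1
u' = 8x

Answer: (8x)/(4x^2 + 1)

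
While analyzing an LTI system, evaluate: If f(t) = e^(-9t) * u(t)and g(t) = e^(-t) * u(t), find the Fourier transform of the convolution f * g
By the convolution theorem: F{f * g} = F(omega) * G(omega)
F(omega) = 1/(9 + j * omega), G(omega) = 1/(1 + j * omega)
F{f * g} = 1/((9 + j * omega)(1 + j * omega))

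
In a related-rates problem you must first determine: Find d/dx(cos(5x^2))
Chain rule: d/dx[cos(u)]=-sin(u)·u' where u=5x^2
u'=10x

Answer: -10x·sin(5x^2)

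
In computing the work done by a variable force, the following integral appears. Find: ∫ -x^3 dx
Using power rule: ∫ -x^3 dx=-1/4 x^4 + C=(-1/4)x^4 + C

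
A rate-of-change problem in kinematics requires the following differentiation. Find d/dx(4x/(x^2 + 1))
Quotient rule: (f/g)'=(f'g - fg')/g²
f=4x, f'=4
g=x^2+1, g'=2x

Answer: (4·(x^2+1)-8x^2)/(x^2+1)²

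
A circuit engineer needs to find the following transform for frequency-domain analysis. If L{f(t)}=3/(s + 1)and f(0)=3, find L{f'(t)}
L{f'(t)}=s·F(s) - f(0)=3s/(s+1)-3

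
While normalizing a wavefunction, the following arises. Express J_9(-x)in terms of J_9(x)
For integer n: J_n(-x) = (-1)^n J_n(x)
With n = 9: J_9(-x) = (-1)^9 J_9(x) = -J_9(x)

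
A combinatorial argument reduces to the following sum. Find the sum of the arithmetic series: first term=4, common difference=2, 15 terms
Last term: a_n=4 + (15 - 1)·2=32
Sum=n(a_1 + a_n)/2=15(4 + 32)/2=270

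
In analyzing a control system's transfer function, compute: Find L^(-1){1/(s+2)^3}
L^(-1){1/(s-a)^n}=t^(n-1)·e^(at)/(n-1)!
Here a=-2, n=3: t^2·e^(-2t)/2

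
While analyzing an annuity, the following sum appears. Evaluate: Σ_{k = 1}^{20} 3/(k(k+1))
Partial fractions: 3/(k(k + 1)) = 3/k - 3/(k + 1)
Telescoping sum: 3(1 - 1/21) = 3·20/21

Answer: 20/7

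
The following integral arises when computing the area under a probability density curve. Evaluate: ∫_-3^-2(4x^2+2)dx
Step 1: Find antiderivative F(x) = (4/3)x^3+2x
Step 2: F(-2) - F(-3) = -44/3 - (-42) = 82/3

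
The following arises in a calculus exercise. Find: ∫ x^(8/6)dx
Power rule: ∫ x^(4/3) dx=x^(7/3)/(7/3)+C

Answer: (3/7)·x^(7/3)+C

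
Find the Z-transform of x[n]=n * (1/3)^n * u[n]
Using the property Z{n*a^n*u[n]}=az/(z-a)^2
With a=1/3: X(z)=(1/3)z/(z - 1/3)^2, |z| > 1/3

Answer: (1/3)z/(z - 1/3)^2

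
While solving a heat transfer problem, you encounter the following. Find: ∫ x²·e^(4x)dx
Integration by parts twice:
First: u = x², dv = e^(4x) dx => x²e^(4x)/4 - (2/4)∫ xe^(4x) dx
Second (∫ xe^(4x) dx): xe^(4x)/4 - e^(4x)/16
Combining: e^(4x)(x²/4-2x/16+2/64)+C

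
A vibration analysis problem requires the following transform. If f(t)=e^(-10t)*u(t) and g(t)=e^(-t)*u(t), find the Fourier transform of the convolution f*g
By the convolution theorem: F{f * g} = F(omega) * G(omega)
F(omega) = 1/(10+j * omega), G(omega) = 1/(1+j * omega)
F{f * g} = 1/((10+j * omega)(1+j * omega))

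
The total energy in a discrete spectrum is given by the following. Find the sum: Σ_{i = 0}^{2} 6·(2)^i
Geometric series: S = a(1 - r^n)/(1 - r)
a = 6, r = 2, n = 3
S = 6(1 - 8)/-1 = 42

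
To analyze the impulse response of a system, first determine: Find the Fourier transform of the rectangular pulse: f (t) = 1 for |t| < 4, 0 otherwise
F(omega) = integral from -4 to 4 of e^(-j*omega*t) dt
= 2*sin(4*omega)/omega = 8*sinc(4*omega/pi)

Answer: 2*sin(4*omega)/omega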